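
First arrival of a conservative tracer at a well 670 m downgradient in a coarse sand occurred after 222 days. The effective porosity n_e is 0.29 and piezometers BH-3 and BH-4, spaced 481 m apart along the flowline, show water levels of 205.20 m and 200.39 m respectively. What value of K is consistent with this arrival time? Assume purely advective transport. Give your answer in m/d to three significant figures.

87.5 m/d

Hydraulic gradient i = (205.20 − 200.39) / 481 = 4.81 / 481 = 0.01000
v = L / t = 670 / 222 = 3.018 m/d
K = v · n / i = 3.018 × 0.29 / 0.01000 = 87.5 m/d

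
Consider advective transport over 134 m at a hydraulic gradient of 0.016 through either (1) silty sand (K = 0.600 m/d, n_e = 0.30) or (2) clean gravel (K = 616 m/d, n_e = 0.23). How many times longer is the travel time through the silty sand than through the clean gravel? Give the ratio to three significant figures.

1340

Unit 1 (silty sand): v = 0.600×0.016/0.30 = 0.03200 m/d, t = 134/0.03200 = 4188 d
Unit 2 (clean gravel): v = 616×0.016/0.23 = 42.85 m/d, t = 134/42.85 = 3.127 d
t(silty sand) / t(clean gravel) = 4188/3.127 = 1340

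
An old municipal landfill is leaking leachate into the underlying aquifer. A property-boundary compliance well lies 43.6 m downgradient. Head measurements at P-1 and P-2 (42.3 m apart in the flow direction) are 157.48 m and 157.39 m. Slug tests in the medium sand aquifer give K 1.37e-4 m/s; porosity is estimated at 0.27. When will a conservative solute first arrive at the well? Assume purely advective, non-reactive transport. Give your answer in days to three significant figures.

Hydraulic gradient i = (157.48 − 157.39) / 42.3 = 0.09 / 42.3 = 0.002128
K = 1.37e-4 m/s × 86400 s/d = 11.84 m/d
Specific discharge q = 11.84 × 0.002128 = 0.02518 m/d
Seepage velocity v = q / n = 0.02518 / 0.27 = 0.09328 m/d
t = L / v = 43.6 / 0.09328 = 467.4 d

467 days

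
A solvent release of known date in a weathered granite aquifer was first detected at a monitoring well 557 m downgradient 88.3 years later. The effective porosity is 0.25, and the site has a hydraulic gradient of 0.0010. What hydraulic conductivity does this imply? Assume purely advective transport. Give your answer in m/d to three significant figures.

t = 88.3 years = 32230 d
v = L / t = 557 / 32230 = 0.01728 m/d
K = v · n / i = 0.01728 × 0.25 / 0.0010 = 4.32 m/d

4.32 m/d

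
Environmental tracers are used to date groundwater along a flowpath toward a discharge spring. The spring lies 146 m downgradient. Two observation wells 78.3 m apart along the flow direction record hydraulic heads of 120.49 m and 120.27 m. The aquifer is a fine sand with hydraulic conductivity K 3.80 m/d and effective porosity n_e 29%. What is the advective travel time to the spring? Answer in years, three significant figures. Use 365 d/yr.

10.9 years

Hydraulic gradient i = (120.49 − 120.27) / 78.3 = 0.22 / 78.3 = 0.002810
q = Ki = 3.80 × 0.002810 = 0.01068 m/d
v = Ki/n = 3.80·0.002810/0.29 = 0.03682 m/d
t = L / v = 146 / 0.03682 = 3966 d
   = 3966 / 365 = 10.9 yr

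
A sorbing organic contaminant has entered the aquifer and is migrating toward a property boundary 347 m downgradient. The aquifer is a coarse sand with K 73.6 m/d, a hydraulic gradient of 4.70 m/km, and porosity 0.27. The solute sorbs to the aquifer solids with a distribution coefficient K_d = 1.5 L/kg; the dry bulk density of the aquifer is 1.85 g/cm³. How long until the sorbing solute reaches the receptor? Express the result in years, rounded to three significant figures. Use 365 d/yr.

8.37 years

q = Ki = 73.6 × 0.0047 = 0.3459 m/d
Average linear velocity = 0.3459 / 0.27 = 1.281 m/d
Retardation R = 1 + ρ_b·K_d/n = 1 + 1.85×1.5/0.27 = 11.28
Contaminant velocity v_c = v/R = 1.281/11.28 = 0.1136 m/d
t = L/v_c = 347/0.1136 = 3055 d
   = 3055/365 = 8.37 yr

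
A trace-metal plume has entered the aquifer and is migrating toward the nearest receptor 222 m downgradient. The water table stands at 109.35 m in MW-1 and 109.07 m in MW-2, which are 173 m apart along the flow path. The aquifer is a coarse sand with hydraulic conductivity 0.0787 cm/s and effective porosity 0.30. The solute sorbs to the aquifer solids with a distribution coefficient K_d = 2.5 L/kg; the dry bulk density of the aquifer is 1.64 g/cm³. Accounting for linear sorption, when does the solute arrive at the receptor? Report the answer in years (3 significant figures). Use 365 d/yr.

24.3 years

Hydraulic gradient i = (109.35 − 109.07) / 173 = 0.28 / 173 = 0.001618
K = 0.0787 cm/s × 864 = 68.00 m/d
q = Ki = 68.00 × 0.001618 = 0.1101 m/d
v = Ki/n = 68.00·0.001618/0.30 = 0.3668 m/d
Retardation R = 1 + ρ_b·K_d/n = 1 + 1.64×2.5/0.30 = 14.67
Contaminant velocity v_c = v/R = 0.3668/14.67 = 0.02501 m/d
t = L/v_c = 222/0.02501 = 8876 d
   = 8876/365 = 24.3 yr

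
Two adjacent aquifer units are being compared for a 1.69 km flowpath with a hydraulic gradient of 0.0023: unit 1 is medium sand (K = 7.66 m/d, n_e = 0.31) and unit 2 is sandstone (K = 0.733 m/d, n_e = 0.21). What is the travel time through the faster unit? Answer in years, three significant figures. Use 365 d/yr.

Unit 1 (medium sand): v = 7.66×0.0023/0.31 = 0.05683 m/d, t = 1690/0.05683 = 29740 d
Unit 2 (sandstone): v = 0.733×0.0023/0.21 = 0.008028 m/d, t = 1690/0.008028 = 210500 d
Faster: 29740 d / 365 = 81.5 yr

81.5 years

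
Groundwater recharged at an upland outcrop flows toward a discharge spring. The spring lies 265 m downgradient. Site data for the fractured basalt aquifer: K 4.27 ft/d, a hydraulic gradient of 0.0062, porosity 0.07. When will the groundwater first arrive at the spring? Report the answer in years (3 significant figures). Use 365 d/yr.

K = 4.27 ft/d × 0.3048 = 1.301 m/d
Darcy flux q = K·i = 1.301 × 0.0062 = 0.008069 m/d
Seepage velocity v = q / n = 0.008069 / 0.07 = 0.1153 m/d
t = L / v = 265 / 0.1153 = 2299 d
   = 2299 / 365 = 6.30 yr

6.30 years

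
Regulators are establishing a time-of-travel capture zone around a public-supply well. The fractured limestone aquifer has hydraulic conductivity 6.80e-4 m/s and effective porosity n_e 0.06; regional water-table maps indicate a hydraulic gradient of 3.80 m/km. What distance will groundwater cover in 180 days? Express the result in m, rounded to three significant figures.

670 m

K = 6.80e-4 m/s × 86400 s/d = 58.75 m/d
Darcy flux q = K·i = 58.75 × 0.0038 = 0.2233 m/d
v = Ki/n = 58.75·0.0038/0.06 = 3.721 m/d
L = v × T = 3.721 × 180 = 669.8 m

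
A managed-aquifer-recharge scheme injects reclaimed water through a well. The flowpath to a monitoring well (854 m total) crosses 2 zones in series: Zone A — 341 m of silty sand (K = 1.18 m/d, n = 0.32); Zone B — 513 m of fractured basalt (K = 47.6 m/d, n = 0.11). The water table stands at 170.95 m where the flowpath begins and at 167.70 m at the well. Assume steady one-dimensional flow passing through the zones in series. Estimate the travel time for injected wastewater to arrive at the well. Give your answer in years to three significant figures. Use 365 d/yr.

Total head drop ΔH = 170.95 − 167.70 = 3.25 m
Steady 1-D flow in series ⇒ the Darcy flux q is identical in every zone and the zone head losses add (resistances L/K in series).
Σ(L/K) = 341/1.18 + 513/47.6 = 289.0 + 10.78 = 299.8 d
q = ΔH / Σ(L/K) = 3.25 / 299.8 = 0.01084 m/d (same in every zone)
Zone A: v = q/n = 0.01084/0.32 = 0.03388 m/d → t_A = 341/0.03388 = 10060 d
Zone B: v = q/n = 0.01084/0.11 = 0.09856 m/d → t_B = 513/0.09856 = 5205 d
Total t = 10060 + 5205 = 15270 d
   = 15270 / 365 = 41.8 yr

41.8 years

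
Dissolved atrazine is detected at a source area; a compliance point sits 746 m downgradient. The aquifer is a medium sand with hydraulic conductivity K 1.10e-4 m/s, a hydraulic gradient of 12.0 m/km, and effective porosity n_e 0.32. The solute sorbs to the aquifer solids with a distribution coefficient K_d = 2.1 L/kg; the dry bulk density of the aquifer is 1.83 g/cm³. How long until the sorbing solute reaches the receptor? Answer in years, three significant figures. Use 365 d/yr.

K = 1.10e-4 m/s × 86400 s/d = 9.504 m/d
Darcy flux q = K·i = 9.504 × 0.012 = 0.1140 m/d
Seepage velocity v = q / n = 0.1140 / 0.32 = 0.3564 m/d
Retardation R = 1 + ρ_b·K_d/n = 1 + 1.83×2.1/0.32 = 13.01
Contaminant velocity v_c = v/R = 0.3564/13.01 = 0.02740 m/d
t = L/v_c = 746/0.02740 = 27230 d
   = 27230/365 = 74.6 yr

74.6 years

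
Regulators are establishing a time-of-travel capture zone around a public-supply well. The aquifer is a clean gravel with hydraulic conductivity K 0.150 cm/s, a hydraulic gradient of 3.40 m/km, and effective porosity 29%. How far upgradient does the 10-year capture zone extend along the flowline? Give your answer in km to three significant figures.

5.55 km

K = 0.150 cm/s × 864 = 129.6 m/d
q = Ki = 129.6 × 0.0034 = 0.4406 m/d
Seepage velocity v = q / n = 0.4406 / 0.29 = 1.519 m/d
T = 10 yr × 365 = 3650 d
L = v × T = 1.519 × 3650 = 5546 m
   = 5.55 km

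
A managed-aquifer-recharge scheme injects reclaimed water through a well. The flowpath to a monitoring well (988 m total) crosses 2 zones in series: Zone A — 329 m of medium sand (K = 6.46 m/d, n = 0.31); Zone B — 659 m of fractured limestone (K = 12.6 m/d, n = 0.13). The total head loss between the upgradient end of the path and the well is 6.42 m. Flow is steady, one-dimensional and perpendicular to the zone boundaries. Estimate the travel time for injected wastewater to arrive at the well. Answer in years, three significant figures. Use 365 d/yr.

8.27 years

Steady 1-D flow in series ⇒ the Darcy flux q is identical in every zone and the zone head losses add (resistances L/K in series).
Σ(L/K) = 329/6.46 + 659/12.6 = 50.93 + 52.30 = 103.2 d
q = ΔH / Σ(L/K) = 6.42 / 103.2 = 0.06219 m/d (same in every zone)
Zone A: v = q/n = 0.06219/0.31 = 0.2006 m/d → t_A = 329/0.2006 = 1640 d
Zone B: v = q/n = 0.06219/0.13 = 0.4784 m/d → t_B = 659/0.4784 = 1378 d
Total t = 1640 + 1378 = 3017 d
   = 3017 / 365 = 8.27 yr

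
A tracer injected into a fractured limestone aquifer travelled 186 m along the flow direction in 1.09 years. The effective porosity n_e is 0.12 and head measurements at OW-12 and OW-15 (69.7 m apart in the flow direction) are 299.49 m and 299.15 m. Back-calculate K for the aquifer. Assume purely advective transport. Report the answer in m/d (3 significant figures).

11.5 m/d

Hydraulic gradient i = (299.49 − 299.15) / 69.7 = 0.34 / 69.7 = 0.004878
t = 1.09 years = 397.9 d
v = L / t = 186 / 397.9 = 0.4675 m/d
K = v · n / i = 0.4675 × 0.12 / 0.004878 = 11.5 m/d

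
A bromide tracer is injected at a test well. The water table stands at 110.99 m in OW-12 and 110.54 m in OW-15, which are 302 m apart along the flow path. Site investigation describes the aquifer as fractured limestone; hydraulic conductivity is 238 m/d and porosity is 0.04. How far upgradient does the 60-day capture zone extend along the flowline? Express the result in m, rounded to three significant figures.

Hydraulic gradient i = (110.99 − 110.54) / 302 = 0.45 / 302 = 0.001490
q = Ki = 238 × 0.001490 = 0.3546 m/d
v_s = q/n_e = 0.3546/0.04 = 8.866 m/d
L = v × T = 8.866 × 60 = 532.0 m

532 m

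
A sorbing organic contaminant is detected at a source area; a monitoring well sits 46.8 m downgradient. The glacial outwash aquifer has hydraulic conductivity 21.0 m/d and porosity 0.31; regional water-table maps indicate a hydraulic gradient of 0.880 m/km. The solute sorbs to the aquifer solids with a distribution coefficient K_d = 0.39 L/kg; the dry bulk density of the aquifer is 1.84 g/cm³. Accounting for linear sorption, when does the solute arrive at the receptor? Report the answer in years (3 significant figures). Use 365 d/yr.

7.13 years

q = Ki = 21.0 × 8.8e-4 = 0.01848 m/d
Average linear velocity = 0.01848 / 0.31 = 0.05961 m/d
Retardation R = 1 + ρ_b·K_d/n = 1 + 1.84×0.39/0.31 = 3.315
Contaminant velocity v_c = v/R = 0.05961/3.315 = 0.01798 m/d
t = L/v_c = 46.8/0.01798 = 2602 d
   = 2602/365 = 7.13 yr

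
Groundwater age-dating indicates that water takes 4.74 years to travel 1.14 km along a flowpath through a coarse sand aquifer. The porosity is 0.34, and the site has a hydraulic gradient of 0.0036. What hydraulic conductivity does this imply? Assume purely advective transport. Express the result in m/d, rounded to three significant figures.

t = 4.74 years = 1730 d
L = 1.14 km = 1140 m
v = L / t = 1140 / 1730 = 0.6589 m/d
K = v · n / i = 0.6589 × 0.34 / 0.0036 = 62.2 m/d

62.2 m/d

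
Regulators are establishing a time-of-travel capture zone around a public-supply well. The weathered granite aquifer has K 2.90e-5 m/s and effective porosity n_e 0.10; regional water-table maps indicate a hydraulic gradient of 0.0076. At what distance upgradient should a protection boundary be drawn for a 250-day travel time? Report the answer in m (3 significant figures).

K = 2.90e-5 m/s × 86400 s/d = 2.506 m/d
q = Ki = 2.506 × 0.0076 = 0.01904 m/d
v = Ki/n = 2.506·0.0076/0.10 = 0.1904 m/d
L = v × T = 0.1904 × 250 = 47.61 m

47.6 m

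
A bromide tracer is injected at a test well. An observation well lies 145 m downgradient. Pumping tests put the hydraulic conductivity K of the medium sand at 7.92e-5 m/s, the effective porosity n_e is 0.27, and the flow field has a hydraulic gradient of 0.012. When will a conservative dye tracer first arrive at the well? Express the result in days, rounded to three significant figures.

477 days

K = 7.92e-5 m/s × 86400 s/d = 6.843 m/d
Darcy flux q = K·i = 6.843 × 0.012 = 0.08211 m/d
v = Ki/n = 6.843·0.012/0.27 = 0.3041 m/d
t = L / v = 145 / 0.3041 = 476.8 d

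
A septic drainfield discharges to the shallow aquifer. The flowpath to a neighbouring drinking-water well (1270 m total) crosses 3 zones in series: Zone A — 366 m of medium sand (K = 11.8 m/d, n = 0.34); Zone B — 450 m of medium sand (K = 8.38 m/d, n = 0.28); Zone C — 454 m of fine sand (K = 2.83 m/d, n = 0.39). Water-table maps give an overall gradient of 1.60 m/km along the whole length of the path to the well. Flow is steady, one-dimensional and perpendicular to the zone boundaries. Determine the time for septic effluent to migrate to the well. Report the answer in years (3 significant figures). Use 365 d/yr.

141 years

For zones in series the flux q is common to all zones; the equivalent conductivity is the harmonic (thickness-weighted) mean, K_eq = L_total / Σ(L_j/K_j).
Σ(L/K) = 366/11.8 + 450/8.38 + 454/2.83 = 31.02 + 53.70 + 160.4 = 245.1 d
K_eq = L_total / Σ(L/K) = 1270 / 245.1 = 5.181 m/d
q = K_eq · i = 5.181 × 0.0016 = 0.008289 m/d (same in every zone)
Zone A: v = q/n = 0.008289/0.34 = 0.02438 m/d → t_A = 366/0.02438 = 15010 d
Zone B: v = q/n = 0.008289/0.28 = 0.02960 m/d → t_B = 450/0.02960 = 15200 d
Zone C: v = q/n = 0.008289/0.39 = 0.02125 m/d → t_C = 454/0.02125 = 21360 d
Total t = 15010 + 15200 + 21360 = 51570 d
   = 51570 / 365 = 141 yr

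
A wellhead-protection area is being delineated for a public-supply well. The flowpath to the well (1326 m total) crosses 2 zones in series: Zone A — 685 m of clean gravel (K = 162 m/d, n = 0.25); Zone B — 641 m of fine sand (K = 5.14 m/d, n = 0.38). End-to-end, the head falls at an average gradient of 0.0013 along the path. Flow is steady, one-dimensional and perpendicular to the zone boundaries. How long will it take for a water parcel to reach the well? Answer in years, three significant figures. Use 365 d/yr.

Steady 1-D flow in series ⇒ the Darcy flux q is identical in every zone and the zone head losses add (resistances L/K in series).
Σ(L/K) = 685/162 + 641/5.14 = 4.228 + 124.7 = 128.9 d
K_eq = L_total / Σ(L/K) = 1326 / 128.9 = 10.28 m/d
q = K_eq · i = 10.28 × 0.0013 = 0.01337 m/d (same in every zone)
Zone A: v = q/n = 0.01337/0.25 = 0.05348 m/d → t_A = 685/0.05348 = 12810 d
Zone B: v = q/n = 0.01337/0.38 = 0.03518 m/d → t_B = 641/0.03518 = 18220 d
Total t = 12810 + 18220 = 31030 d
   = 31030 / 365 = 85.0 yr

85.0 years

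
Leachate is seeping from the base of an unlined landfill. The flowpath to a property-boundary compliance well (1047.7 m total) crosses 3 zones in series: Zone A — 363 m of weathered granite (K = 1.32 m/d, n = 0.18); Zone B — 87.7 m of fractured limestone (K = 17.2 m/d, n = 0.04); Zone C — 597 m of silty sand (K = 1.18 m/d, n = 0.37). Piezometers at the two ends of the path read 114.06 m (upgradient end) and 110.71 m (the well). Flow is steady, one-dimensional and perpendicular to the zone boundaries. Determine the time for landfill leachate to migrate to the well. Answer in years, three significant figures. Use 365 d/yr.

Total head drop ΔH = 114.06 − 110.71 = 3.35 m
Continuity: the same q passes through each zone, so ΔH = q·Σ(L_j/K_j) — the zones act as resistances in series.
Σ(L/K) = 363/1.32 + 87.7/17.2 + 597/1.18 = 275.0 + 5.099 + 505.9 = 786.0 d
q = ΔH / Σ(L/K) = 3.35 / 786.0 = 0.004262 m/d (same in every zone)
Zone A: v = q/n = 0.004262/0.18 = 0.02368 m/d → t_A = 363/0.02368 = 15330 d
Zone B: v = q/n = 0.004262/0.04 = 0.1065 m/d → t_B = 87.7/0.1065 = 823.1 d
Zone C: v = q/n = 0.004262/0.37 = 0.01152 m/d → t_C = 597/0.01152 = 51830 d
Total t = 15330 + 823.1 + 51830 = 67980 d
   = 67980 / 365 = 186 yr

186 years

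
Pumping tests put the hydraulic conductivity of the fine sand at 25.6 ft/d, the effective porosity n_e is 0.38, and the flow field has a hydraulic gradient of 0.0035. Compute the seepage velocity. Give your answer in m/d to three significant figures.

0.0719 m/d

K = 25.6 ft/d × 0.3048 = 7.803 m/d
q = Ki = 7.803 × 0.0035 = 0.02731 m/d
Average linear velocity = 0.02731 / 0.38 = 0.07187 m/d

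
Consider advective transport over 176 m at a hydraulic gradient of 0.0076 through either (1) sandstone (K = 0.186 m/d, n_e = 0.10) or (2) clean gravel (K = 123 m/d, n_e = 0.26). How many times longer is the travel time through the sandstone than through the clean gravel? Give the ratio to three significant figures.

Unit 1 (sandstone): v = 0.186×0.0076/0.10 = 0.01414 m/d, t = 176/0.01414 = 12450 d
Unit 2 (clean gravel): v = 123×0.0076/0.26 = 3.595 m/d, t = 176/3.595 = 48.95 d
t(sandstone) / t(clean gravel) = 12450/48.95 = 254

254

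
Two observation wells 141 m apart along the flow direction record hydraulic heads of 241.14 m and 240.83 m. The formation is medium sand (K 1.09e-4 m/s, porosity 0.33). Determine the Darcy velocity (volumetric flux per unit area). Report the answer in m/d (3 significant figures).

Hydraulic gradient i = (241.14 − 240.83) / 141 = 0.31 / 141 = 0.002199
K = 1.09e-4 m/s × 86400 s/d = 9.418 m/d
Darcy flux q = K·i = 9.418 × 0.002199 = 0.02071 m/d

0.0207 m/d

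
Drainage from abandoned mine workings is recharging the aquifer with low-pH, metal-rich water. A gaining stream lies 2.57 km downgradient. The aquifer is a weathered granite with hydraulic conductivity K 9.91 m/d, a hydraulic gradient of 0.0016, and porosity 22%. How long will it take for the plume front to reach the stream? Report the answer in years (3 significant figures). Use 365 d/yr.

Specific discharge q = 9.91 × 0.0016 = 0.01586 m/d
Seepage velocity v = q / n = 0.01586 / 0.22 = 0.07207 m/d
L = 2.57 km = 2570 m
t = L / v = 2570 / 0.07207 = 35660 d
   = 35660 / 365 = 97.7 yr

97.7 years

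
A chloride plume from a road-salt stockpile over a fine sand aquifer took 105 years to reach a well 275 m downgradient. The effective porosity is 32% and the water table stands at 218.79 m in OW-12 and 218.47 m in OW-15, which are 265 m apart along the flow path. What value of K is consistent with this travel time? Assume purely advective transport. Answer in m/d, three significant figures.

1.90 m/d

Hydraulic gradient i = (218.79 − 218.47) / 265 = 0.32 / 265 = 0.001208
t = 105 years = 38330 d
v = L / t = 275 / 38330 = 0.007175 m/d
K = v · n / i = 0.007175 × 0.32 / 0.001208 = 1.90 m/d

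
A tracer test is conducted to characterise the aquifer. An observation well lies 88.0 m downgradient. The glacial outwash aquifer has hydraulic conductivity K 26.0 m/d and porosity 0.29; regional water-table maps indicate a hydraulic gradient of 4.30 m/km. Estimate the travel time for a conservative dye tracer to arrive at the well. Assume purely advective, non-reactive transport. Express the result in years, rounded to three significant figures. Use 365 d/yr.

0.625 years

Darcy flux q = K·i = 26.0 × 0.0043 = 0.1118 m/d
v = Ki/n = 26.0·0.0043/0.29 = 0.3855 m/d
t = L / v = 88.0 / 0.3855 = 228.3 d
   = 228.3 / 365 = 0.625 yr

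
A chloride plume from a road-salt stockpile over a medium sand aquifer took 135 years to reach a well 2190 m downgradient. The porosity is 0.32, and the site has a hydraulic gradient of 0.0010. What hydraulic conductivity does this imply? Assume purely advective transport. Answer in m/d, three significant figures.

t = 135 years = 49280 d
v = L / t = 2190 / 49280 = 0.04444 m/d
K = v · n / i = 0.04444 × 0.32 / 0.0010 = 14.2 m/d

14.2 m/d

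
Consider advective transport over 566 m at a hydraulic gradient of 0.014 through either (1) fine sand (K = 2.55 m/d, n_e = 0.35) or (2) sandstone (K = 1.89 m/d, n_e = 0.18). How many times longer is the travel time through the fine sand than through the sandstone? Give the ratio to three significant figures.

Unit 1 (fine sand): v = 2.55×0.014/0.35 = 0.1020 m/d, t = 566/0.1020 = 5549 d
Unit 2 (sandstone): v = 1.89×0.014/0.18 = 0.1470 m/d, t = 566/0.1470 = 3850 d
t(fine sand) / t(sandstone) = 5549/3850 = 1.44

1.44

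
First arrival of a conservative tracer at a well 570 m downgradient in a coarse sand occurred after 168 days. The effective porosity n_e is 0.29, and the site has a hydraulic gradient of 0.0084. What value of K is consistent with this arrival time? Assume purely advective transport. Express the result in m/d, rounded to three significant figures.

v = L / t = 570 / 168 = 3.393 m/d
K = v · n / i = 3.393 × 0.29 / 0.0084 = 117 m/d

117 m/d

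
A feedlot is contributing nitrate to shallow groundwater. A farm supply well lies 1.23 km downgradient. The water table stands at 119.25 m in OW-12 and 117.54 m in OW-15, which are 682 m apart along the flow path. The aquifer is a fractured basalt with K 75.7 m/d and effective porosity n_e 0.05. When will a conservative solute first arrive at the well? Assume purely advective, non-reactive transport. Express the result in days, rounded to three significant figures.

324 days

Hydraulic gradient i = (119.25 − 117.54) / 682 = 1.71 / 682 = 0.002507
q = Ki = 75.7 × 0.002507 = 0.1898 m/d
Seepage velocity v = q / n = 0.1898 / 0.05 = 3.796 m/d
L = 1.23 km = 1230 m
t = L / v = 1230 / 3.796 = 324.0 d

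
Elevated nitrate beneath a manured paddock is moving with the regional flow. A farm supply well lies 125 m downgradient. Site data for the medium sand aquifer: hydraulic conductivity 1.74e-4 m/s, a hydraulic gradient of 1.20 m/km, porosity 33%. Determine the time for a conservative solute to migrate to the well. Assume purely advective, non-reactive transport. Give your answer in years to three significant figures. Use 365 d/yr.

K = 1.74e-4 m/s × 86400 s/d = 15.03 m/d
q = Ki = 15.03 × 0.0012 = 0.01804 m/d
Average linear velocity = 0.01804 / 0.33 = 0.05467 m/d
t = L / v = 125 / 0.05467 = 2287 d
   = 2287 / 365 = 6.26 yr

6.26 years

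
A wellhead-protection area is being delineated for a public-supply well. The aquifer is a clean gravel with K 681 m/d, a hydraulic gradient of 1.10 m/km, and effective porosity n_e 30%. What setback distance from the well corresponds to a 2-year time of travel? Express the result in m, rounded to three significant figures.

Darcy flux q = K·i = 681 × 0.0011 = 0.7491 m/d
v = Ki/n = 681·0.0011/0.30 = 2.497 m/d
T = 2 yr × 365 = 730 d
L = v × T = 2.497 × 730 = 1823 m

1820 m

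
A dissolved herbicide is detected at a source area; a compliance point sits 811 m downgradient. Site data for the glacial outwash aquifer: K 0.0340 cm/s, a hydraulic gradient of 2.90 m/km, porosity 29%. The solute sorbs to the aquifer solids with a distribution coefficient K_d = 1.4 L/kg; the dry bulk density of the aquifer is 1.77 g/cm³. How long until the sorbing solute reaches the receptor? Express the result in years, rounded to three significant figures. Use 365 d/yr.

72.2 years

K = 0.0340 cm/s × 864 = 29.38 m/d
Darcy flux q = K·i = 29.38 × 0.0029 = 0.08519 m/d
Seepage velocity v = q / n = 0.08519 / 0.29 = 0.2938 m/d
Retardation R = 1 + ρ_b·K_d/n = 1 + 1.77×1.4/0.29 = 9.545
Contaminant velocity v_c = v/R = 0.2938/9.545 = 0.03078 m/d
t = L/v_c = 811/0.03078 = 26350 d
   = 26350/365 = 72.2 yr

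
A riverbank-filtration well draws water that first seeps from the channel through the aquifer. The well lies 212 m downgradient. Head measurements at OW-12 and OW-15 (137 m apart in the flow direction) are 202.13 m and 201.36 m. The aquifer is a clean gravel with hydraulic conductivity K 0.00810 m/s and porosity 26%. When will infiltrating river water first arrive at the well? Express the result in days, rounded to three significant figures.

14.0 days

Hydraulic gradient i = (202.13 − 201.36) / 137 = 0.77 / 137 = 0.005620
K = 0.00810 m/s × 86400 s/d = 699.8 m/d
Darcy flux q = K·i = 699.8 × 0.005620 = 3.933 m/d
v = Ki/n = 699.8·0.005620/0.26 = 15.13 m/d
t = L / v = 212 / 15.13 = 14.01 d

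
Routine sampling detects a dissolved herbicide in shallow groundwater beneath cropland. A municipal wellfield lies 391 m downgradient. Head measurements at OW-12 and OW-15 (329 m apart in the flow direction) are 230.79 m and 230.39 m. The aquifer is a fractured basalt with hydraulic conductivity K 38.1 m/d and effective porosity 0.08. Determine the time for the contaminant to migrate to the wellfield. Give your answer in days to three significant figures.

Hydraulic gradient i = (230.79 − 230.39) / 329 = 0.40 / 329 = 0.001216
Darcy flux q = K·i = 38.1 × 0.001216 = 0.04632 m/d
v_s = q/n_e = 0.04632/0.08 = 0.5790 m/d
t = L / v = 391 / 0.5790 = 675.3 d

675 days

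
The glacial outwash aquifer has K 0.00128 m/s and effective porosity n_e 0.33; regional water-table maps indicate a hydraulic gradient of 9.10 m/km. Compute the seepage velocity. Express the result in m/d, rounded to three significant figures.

K = 0.00128 m/s × 86400 s/d = 110.6 m/d
Specific discharge q = 110.6 × 0.0091 = 1.006 m/d
Seepage velocity v = q / n = 1.006 / 0.33 = 3.050 m/d

3.05 m/d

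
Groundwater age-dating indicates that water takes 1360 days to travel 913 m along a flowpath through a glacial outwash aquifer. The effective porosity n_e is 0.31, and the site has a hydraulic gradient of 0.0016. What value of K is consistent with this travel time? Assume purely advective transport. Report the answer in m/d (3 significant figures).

130 m/d

v = L / t = 913 / 1360 = 0.6713 m/d
K = v · n / i = 0.6713 × 0.31 / 0.0016 = 130 m/d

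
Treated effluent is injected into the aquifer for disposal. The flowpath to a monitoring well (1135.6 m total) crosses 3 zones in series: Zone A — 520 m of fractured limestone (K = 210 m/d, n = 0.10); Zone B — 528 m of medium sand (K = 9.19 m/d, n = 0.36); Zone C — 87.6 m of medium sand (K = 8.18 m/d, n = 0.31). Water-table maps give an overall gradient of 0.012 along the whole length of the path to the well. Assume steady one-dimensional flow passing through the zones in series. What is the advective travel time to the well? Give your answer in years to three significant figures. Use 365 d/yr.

3.82 years

For zones in series the flux q is common to all zones; the equivalent conductivity is the harmonic (thickness-weighted) mean, K_eq = L_total / Σ(L_j/K_j).
Σ(L/K) = 520/210 + 528/9.19 + 87.6/8.18 = 2.476 + 57.45 + 10.71 = 70.64 d
K_eq = L_total / Σ(L/K) = 1135.6 / 70.64 = 16.08 m/d
q = K_eq · i = 16.08 × 0.012 = 0.1929 m/d (same in every zone)
Zone A: v = q/n = 0.1929/0.10 = 1.929 m/d → t_A = 520/1.929 = 269.6 d
Zone B: v = q/n = 0.1929/0.36 = 0.5359 m/d → t_B = 528/0.5359 = 985.3 d
Zone C: v = q/n = 0.1929/0.31 = 0.6223 m/d → t_C = 87.6/0.6223 = 140.8 d
Total t = 269.6 + 985.3 + 140.8 = 1396 d
   = 1396 / 365 = 3.82 yr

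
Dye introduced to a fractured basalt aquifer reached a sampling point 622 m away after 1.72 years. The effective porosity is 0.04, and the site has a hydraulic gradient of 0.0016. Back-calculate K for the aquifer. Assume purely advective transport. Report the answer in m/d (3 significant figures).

24.8 m/d

t = 1.72 years = 627.8 d
v = L / t = 622 / 627.8 = 0.9908 m/d
K = v · n / i = 0.9908 × 0.04 / 0.0016 = 24.8 m/d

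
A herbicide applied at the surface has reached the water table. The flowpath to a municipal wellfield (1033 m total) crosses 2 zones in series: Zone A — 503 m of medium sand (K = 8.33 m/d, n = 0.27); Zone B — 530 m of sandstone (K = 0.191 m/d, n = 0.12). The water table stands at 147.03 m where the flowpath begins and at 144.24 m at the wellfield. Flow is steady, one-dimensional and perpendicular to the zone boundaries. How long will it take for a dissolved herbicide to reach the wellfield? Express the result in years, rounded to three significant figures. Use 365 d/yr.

Total head drop ΔH = 147.03 − 144.24 = 2.79 m
Continuity: the same q passes through each zone, so ΔH = q·Σ(L_j/K_j) — the zones act as resistances in series.
Σ(L/K) = 503/8.33 + 530/0.191 = 60.38 + 2775 = 2835 d
q = ΔH / Σ(L/K) = 2.79 / 2835 = 9.840e-4 m/d (same in every zone)
Zone A: v = q/n = 9.840e-4/0.27 = 0.003645 m/d → t_A = 503/0.003645 = 138000 d
Zone B: v = q/n = 9.840e-4/0.12 = 0.008200 m/d → t_B = 530/0.008200 = 64630 d
Total t = 138000 + 64630 = 202600 d
   = 202600 / 365 = 555 yr

555 years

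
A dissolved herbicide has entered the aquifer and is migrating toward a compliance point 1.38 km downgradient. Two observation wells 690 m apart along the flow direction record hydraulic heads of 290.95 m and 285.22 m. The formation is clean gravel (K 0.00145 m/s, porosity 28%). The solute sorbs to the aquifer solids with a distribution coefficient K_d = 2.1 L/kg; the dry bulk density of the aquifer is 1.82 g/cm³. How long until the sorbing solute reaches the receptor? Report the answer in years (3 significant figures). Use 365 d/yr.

Hydraulic gradient i = (290.95 − 285.22) / 690 = 5.73 / 690 = 0.008304
K = 0.00145 m/s × 86400 s/d = 125.3 m/d
q = Ki = 125.3 × 0.008304 = 1.040 m/d
Seepage velocity v = q / n = 1.040 / 0.28 = 3.716 m/d
Retardation R = 1 + ρ_b·K_d/n = 1 + 1.82×2.1/0.28 = 14.65
Contaminant velocity v_c = v/R = 3.716/14.65 = 0.2536 m/d
L = 1.38 km = 1380 m
t = L/v_c = 1380/0.2536 = 5441 d
   = 5441/365 = 14.9 yr

14.9 years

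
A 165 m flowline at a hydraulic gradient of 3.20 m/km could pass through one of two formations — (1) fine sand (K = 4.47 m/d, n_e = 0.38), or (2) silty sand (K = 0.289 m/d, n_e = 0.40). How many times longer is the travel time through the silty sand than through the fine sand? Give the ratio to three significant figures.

Unit 1 (fine sand): v = 4.47×0.0032/0.38 = 0.03764 m/d, t = 165/0.03764 = 4383 d
Unit 2 (silty sand): v = 0.289×0.0032/0.40 = 0.002312 m/d, t = 165/0.002312 = 71370 d
t(silty sand) / t(fine sand) = 71370/4383 = 16.3

16.3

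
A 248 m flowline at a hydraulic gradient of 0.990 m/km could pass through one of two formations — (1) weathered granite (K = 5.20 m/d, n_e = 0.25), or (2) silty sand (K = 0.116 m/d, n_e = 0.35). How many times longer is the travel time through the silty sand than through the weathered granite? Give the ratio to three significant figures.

Unit 1 (weathered granite): v = 5.20×9.9e-4/0.25 = 0.02059 m/d, t = 248/0.02059 = 12040 d
Unit 2 (silty sand): v = 0.116×9.9e-4/0.35 = 3.281e-4 m/d, t = 248/3.281e-4 = 755800 d
t(silty sand) / t(weathered granite) = 755800/12040 = 62.8

62.8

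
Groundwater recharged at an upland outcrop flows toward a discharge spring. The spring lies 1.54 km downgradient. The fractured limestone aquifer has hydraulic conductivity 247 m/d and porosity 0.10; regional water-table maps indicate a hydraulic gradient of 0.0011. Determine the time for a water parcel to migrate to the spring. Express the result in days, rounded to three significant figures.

567 days

Specific discharge q = 247 × 0.0011 = 0.2717 m/d
v_s = q/n_e = 0.2717/0.10 = 2.717 m/d
L = 1.54 km = 1540 m
t = L / v = 1540 / 2.717 = 566.8 d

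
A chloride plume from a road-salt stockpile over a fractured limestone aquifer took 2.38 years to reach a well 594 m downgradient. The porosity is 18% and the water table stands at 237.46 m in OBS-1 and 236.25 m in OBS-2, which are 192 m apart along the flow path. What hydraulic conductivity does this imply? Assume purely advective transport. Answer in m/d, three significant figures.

Hydraulic gradient i = (237.46 − 236.25) / 192 = 1.21 / 192 = 0.006302
t = 2.38 years = 868.7 d
v = L / t = 594 / 868.7 = 0.6838 m/d
K = v · n / i = 0.6838 × 0.18 / 0.006302 = 19.5 m/d

19.5 m/d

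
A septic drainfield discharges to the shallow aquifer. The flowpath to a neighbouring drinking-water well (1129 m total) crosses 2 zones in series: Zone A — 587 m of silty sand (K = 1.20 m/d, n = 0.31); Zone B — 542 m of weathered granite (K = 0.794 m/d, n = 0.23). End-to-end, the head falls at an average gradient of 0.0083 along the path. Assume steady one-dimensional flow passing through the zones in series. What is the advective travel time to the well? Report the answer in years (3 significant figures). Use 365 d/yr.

105 years

Continuity: the same q passes through each zone, so ΔH = q·Σ(L_j/K_j) — the zones act as resistances in series.
Σ(L/K) = 587/1.20 + 542/0.794 = 489.2 + 682.6 = 1172 d
K_eq = L_total / Σ(L/K) = 1129 / 1172 = 0.9635 m/d
q = K_eq · i = 0.9635 × 0.0083 = 0.007997 m/d (same in every zone)
Zone A: v = q/n = 0.007997/0.31 = 0.02580 m/d → t_A = 587/0.02580 = 22750 d
Zone B: v = q/n = 0.007997/0.23 = 0.03477 m/d → t_B = 542/0.03477 = 15590 d
Total t = 22750 + 15590 = 38340 d
   = 38340 / 365 = 105 yr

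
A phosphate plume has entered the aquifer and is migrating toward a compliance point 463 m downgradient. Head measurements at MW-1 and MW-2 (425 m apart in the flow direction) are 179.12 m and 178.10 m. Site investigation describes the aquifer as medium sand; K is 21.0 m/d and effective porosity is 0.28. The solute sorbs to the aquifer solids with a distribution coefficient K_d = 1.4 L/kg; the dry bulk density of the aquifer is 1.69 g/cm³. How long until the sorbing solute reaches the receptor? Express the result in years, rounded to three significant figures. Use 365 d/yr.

66.6 years

Hydraulic gradient i = (179.12 − 178.10) / 425 = 1.02 / 425 = 0.002400
q = Ki = 21.0 × 0.002400 = 0.05040 m/d
v = Ki/n = 21.0·0.002400/0.28 = 0.1800 m/d
Retardation R = 1 + ρ_b·K_d/n = 1 + 1.69×1.4/0.28 = 9.450
Contaminant velocity v_c = v/R = 0.1800/9.450 = 0.01905 m/d
t = L/v_c = 463/0.01905 = 24310 d
   = 24310/365 = 66.6 yr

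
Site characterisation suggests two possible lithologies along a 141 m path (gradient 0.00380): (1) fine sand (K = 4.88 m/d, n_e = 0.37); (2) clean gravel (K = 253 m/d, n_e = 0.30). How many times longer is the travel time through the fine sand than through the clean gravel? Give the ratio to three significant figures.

63.9

Unit 1 (fine sand): v = 4.88×0.0038/0.37 = 0.05012 m/d, t = 141/0.05012 = 2813 d
Unit 2 (clean gravel): v = 253×0.0038/0.30 = 3.205 m/d, t = 141/3.205 = 44.00 d
t(fine sand) / t(clean gravel) = 2813/44.00 = 63.9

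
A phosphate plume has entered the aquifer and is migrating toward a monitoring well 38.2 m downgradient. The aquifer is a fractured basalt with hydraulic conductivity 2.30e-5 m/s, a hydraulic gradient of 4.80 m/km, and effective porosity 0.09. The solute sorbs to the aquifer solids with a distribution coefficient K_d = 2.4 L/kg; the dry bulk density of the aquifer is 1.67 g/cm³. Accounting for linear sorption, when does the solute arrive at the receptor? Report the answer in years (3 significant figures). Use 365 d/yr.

K = 2.30e-5 m/s × 86400 s/d = 1.987 m/d
Specific discharge q = 1.987 × 0.0048 = 0.009539 m/d
Average linear velocity = 0.009539 / 0.09 = 0.1060 m/d
Retardation R = 1 + ρ_b·K_d/n = 1 + 1.67×2.4/0.09 = 45.53
Contaminant velocity v_c = v/R = 0.1060/45.53 = 0.002328 m/d
t = L/v_c = 38.2/0.002328 = 16410 d
   = 16410/365 = 45.0 yr

45.0 years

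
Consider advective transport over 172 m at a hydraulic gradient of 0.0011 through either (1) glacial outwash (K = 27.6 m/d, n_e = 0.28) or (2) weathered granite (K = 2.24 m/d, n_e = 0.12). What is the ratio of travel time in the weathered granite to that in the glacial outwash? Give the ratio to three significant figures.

Unit 1 (glacial outwash): v = 27.6×0.0011/0.28 = 0.1084 m/d, t = 172/0.1084 = 1586 d
Unit 2 (weathered granite): v = 2.24×0.0011/0.12 = 0.02053 m/d, t = 172/0.02053 = 8377 d
t(weathered granite) / t(glacial outwash) = 8377/1586 = 5.28

5.28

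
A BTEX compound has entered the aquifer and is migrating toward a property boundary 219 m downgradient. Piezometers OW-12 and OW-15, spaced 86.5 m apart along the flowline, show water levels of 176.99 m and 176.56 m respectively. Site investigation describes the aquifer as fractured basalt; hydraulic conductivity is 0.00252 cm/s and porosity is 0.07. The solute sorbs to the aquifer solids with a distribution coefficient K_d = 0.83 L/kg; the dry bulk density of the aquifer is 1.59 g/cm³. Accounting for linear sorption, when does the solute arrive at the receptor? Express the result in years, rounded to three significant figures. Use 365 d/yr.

Hydraulic gradient i = (176.99 − 176.56) / 86.5 = 0.43 / 86.5 = 0.004971
K = 0.00252 cm/s × 864 = 2.177 m/d
Darcy flux q = K·i = 2.177 × 0.004971 = 0.01082 m/d
v_s = q/n_e = 0.01082/0.07 = 0.1546 m/d
Retardation R = 1 + ρ_b·K_d/n = 1 + 1.59×0.83/0.07 = 19.85
Contaminant velocity v_c = v/R = 0.1546/19.85 = 0.007788 m/d
t = L/v_c = 219/0.007788 = 28120 d
   = 28120/365 = 77.0 yr

77.0 years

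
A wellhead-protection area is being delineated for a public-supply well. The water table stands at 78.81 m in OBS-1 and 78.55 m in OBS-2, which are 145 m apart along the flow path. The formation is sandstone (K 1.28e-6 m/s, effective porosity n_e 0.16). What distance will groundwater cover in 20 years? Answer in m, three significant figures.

Hydraulic gradient i = (78.81 − 78.55) / 145 = 0.26 / 145 = 0.001793
K = 1.28e-6 m/s × 86400 s/d = 0.1106 m/d
q = Ki = 0.1106 × 0.001793 = 1.983e-4 m/d
Seepage velocity v = q / n = 1.983e-4 / 0.16 = 0.001239 m/d
T = 20 yr × 365 = 7300 d
L = v × T = 0.001239 × 7300 = 9.048 m

9.05 m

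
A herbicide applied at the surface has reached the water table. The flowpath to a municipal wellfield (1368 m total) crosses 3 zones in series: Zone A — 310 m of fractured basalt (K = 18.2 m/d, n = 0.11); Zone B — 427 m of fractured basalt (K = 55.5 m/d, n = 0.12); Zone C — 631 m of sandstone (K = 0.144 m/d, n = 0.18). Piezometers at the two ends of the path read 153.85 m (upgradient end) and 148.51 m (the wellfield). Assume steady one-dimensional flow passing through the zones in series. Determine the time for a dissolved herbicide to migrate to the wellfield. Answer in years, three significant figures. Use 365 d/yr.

Total head drop ΔH = 153.85 − 148.51 = 5.34 m
Continuity: the same q passes through each zone, so ΔH = q·Σ(L_j/K_j) — the zones act as resistances in series.
Σ(L/K) = 310/18.2 + 427/55.5 + 631/0.144 = 17.03 + 7.694 + 4382 = 4407 d
q = ΔH / Σ(L/K) = 5.34 / 4407 = 0.001212 m/d (same in every zone)
Zone A: v = q/n = 0.001212/0.11 = 0.01102 m/d → t_A = 310/0.01102 = 28140 d
Zone B: v = q/n = 0.001212/0.12 = 0.01010 m/d → t_B = 427/0.01010 = 42280 d
Zone C: v = q/n = 0.001212/0.18 = 0.006732 m/d → t_C = 631/0.006732 = 93730 d
Total t = 28140 + 42280 + 93730 = 164200 d
   = 164200 / 365 = 450 yr

450 years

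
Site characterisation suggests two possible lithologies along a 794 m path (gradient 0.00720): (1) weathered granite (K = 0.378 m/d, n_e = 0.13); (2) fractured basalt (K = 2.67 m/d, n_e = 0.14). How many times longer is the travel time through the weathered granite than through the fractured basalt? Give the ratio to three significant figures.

6.56

Unit 1 (weathered granite): v = 0.378×0.0072/0.13 = 0.02094 m/d, t = 794/0.02094 = 37930 d
Unit 2 (fractured basalt): v = 2.67×0.0072/0.14 = 0.1373 m/d, t = 794/0.1373 = 5782 d
t(weathered granite) / t(fractured basalt) = 37930/5782 = 6.56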